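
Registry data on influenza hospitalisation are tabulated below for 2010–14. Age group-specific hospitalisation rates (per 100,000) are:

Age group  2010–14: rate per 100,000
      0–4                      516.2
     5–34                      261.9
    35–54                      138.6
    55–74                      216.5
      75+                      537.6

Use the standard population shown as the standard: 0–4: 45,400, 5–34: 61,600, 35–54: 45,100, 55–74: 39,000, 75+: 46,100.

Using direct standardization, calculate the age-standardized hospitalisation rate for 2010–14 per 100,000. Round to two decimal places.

Standard total = 237,200; weights = 0.1914, 0.2597, 0.1901, 0.1644, 0.1944.
Standardized rate: 0.1914×516.2 + 0.2597×261.9 + 0.1901×138.6 + 0.1644×216.5 + 0.1944×537.6 = 333.2472 per 100,000.

333.25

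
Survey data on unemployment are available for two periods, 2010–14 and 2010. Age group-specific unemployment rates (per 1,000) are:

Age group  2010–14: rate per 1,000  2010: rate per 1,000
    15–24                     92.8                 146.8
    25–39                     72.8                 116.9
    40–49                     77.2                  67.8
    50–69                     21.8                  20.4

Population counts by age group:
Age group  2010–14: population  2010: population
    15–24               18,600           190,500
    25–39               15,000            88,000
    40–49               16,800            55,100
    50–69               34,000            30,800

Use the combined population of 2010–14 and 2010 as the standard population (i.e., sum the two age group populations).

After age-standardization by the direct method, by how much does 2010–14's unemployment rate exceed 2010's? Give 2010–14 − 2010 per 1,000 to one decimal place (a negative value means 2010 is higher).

-33.6

Combined standard total = 448,800; weights = 0.4659, 0.2295, 0.1602, 0.1444.
2010–14: 0.4659×92.8 + 0.2295×72.8 + 0.1602×77.2 + 0.1444×21.8 = 75.4594 per 1,000.
2010: 0.4659×146.8 + 0.2295×116.9 + 0.1602×67.8 + 0.1444×20.4 = 109.0315 per 1,000.
Difference = 75.4594 − 109.0315 = -33.5720.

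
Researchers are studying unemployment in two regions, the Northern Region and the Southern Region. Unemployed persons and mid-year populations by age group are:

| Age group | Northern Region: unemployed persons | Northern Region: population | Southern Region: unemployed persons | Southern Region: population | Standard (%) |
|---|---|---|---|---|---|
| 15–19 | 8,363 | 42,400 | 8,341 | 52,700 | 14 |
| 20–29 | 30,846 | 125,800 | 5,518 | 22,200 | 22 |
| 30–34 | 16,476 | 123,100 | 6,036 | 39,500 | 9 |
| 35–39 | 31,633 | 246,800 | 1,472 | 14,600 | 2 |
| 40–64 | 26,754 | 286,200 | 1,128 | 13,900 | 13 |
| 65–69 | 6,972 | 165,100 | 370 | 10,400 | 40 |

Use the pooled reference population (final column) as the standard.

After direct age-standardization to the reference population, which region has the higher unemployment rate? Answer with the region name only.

Age-specific rates per 1,000 for the Northern Region: 197.241, 245.199, 133.842, 128.173, 93.480, 42.229.
For the Southern Region: 158.273, 248.559, 152.810, 100.822, 81.151, 35.577.
Standard weights: 0.14, 0.22, 0.09, 0.02, 0.13, 0.40.
The Northern Region: 0.1400×197.241 + 0.2200×245.199 + 0.0900×133.842 + 0.0200×128.173 + 0.1300×93.480 + 0.4000×42.229 = 125.2107 per 1,000.
The Southern Region: 0.1400×158.273 + 0.2200×248.559 + 0.0900×152.810 + 0.0200×100.822 + 0.1300×81.151 + 0.4000×35.577 = 117.3909 per 1,000.
The crude rates (122.34 vs 149.15) would put the Southern Region higher, but that reflects its age composition; once standardized to a common age structure, the Northern Region has the higher underlying rate.

Northern Region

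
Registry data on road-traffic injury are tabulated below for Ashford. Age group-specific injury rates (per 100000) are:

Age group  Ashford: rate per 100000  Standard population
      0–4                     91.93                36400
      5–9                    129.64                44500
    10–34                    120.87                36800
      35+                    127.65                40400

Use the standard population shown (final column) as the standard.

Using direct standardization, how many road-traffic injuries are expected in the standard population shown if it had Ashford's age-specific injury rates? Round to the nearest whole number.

Expected road-traffic injuries = Σ (standard pop × age-specific rate ÷ 100000)
= 36400×91.93/100000 + 44500×129.64/100000 + 36800×120.87/100000 + 40400×127.65/100000
= 33.46 + 57.69 + 44.48 + 51.57 = 187.20.

187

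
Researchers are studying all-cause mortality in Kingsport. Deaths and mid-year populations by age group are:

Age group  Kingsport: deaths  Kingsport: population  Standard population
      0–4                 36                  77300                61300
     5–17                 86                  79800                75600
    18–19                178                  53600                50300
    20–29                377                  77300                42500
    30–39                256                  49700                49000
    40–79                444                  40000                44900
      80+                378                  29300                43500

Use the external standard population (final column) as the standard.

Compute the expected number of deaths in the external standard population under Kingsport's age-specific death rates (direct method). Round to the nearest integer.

1796

Age-specific rates per 1000 for Kingsport: 0.466, 1.078, 3.321, 4.877, 5.151, 11.100, 12.901.
Expected deaths = Σ (standard pop × age-specific rate ÷ 1000)
= 61300×0.466/1000 + 75600×1.078/1000 + 50300×3.321/1000 + 42500×4.877/1000 + 49000×5.151/1000 + 44900×11.100/1000 + 43500×12.901/1000
= 28.55 + 81.47 + 167.04 + 207.28 + 252.39 + 498.39 + 561.19 = 1796.32.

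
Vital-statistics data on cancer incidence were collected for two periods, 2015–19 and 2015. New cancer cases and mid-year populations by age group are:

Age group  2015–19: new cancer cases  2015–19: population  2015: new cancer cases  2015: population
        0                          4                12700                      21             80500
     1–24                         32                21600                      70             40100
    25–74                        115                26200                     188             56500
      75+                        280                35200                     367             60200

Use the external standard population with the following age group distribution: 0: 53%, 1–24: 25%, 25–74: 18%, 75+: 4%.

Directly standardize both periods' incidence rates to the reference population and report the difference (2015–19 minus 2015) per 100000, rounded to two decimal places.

22.81

Age-specific rates per 100000 for 2015–19: 31.50, 148.15, 438.93, 795.45.
For 2015: 26.09, 174.56, 332.74, 609.63.
Standard weights: 0.53, 0.25, 0.18, 0.04.
2015–19: 0.5300×31.50 + 0.2500×148.15 + 0.1800×438.93 + 0.0400×795.45 = 164.5558 per 100000.
2015: 0.5300×26.09 + 0.2500×174.56 + 0.1800×332.74 + 0.0400×609.63 = 141.7462 per 100000.
Difference = 164.5558 − 141.7462 = 22.8096.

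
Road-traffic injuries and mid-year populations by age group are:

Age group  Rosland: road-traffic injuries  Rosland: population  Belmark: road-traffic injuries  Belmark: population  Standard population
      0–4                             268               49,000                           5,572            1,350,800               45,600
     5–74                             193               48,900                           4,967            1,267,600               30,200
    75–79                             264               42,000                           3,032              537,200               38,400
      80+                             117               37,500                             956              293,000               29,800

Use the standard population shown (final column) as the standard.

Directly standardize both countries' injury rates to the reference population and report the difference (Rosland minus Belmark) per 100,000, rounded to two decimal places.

57.32

Age-specific rates per 100,000 for Rosland: 546.94, 394.68, 628.57, 312.00.
For Belmark: 412.50, 391.84, 564.41, 326.28.
Standard total = 144,000; weights = 0.3167, 0.2097, 0.2667, 0.2069.
Rosland: 0.3167×546.94 + 0.2097×394.68 + 0.2667×628.57 + 0.2069×312.00 = 488.1568 per 100,000.
Belmark: 0.3167×412.50 + 0.2097×391.84 + 0.2667×564.41 + 0.2069×326.28 = 430.8326 per 100,000.
Difference = 488.1568 − 430.8326 = 57.3242.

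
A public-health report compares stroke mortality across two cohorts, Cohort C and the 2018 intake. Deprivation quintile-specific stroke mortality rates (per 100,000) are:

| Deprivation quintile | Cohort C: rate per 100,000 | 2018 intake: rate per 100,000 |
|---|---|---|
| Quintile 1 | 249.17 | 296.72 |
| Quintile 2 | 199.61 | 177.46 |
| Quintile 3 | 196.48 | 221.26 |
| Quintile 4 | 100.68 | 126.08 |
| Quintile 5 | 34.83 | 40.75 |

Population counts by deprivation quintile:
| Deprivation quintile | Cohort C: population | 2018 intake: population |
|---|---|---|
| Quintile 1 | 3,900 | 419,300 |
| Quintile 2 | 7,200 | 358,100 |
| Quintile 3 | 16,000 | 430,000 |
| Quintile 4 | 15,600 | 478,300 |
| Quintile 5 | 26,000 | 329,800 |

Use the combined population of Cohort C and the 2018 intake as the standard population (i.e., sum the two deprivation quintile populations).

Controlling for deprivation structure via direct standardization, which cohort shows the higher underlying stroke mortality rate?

2018 intake

Combined standard total = 2,084,200; weights = 0.2031, 0.1753, 0.2140, 0.2370, 0.1707.
Cohort C: 0.2031×249.17 + 0.1753×199.61 + 0.2140×196.48 + 0.2370×100.68 + 0.1707×34.83 = 157.4296 per 100,000.
The 2018 intake: 0.2031×296.72 + 0.1753×177.46 + 0.2140×221.26 + 0.2370×126.08 + 0.1707×40.75 = 175.5349 per 100,000.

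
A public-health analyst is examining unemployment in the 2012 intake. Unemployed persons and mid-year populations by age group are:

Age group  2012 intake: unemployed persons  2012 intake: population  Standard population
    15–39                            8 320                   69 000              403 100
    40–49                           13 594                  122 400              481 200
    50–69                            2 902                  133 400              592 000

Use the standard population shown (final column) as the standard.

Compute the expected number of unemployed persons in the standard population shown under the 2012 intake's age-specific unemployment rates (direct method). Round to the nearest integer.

114927

Age-specific rates per 1 000 for the 2012 intake: 120.580, 111.062, 21.754.
Expected unemployed persons = Σ (standard pop × age-specific rate ÷ 1 000)
= 403 100×120.580/1 000 + 481 200×111.062/1 000 + 592 000×21.754/1 000
= 48605.68 + 53443.08 + 12878.44 = 114927.20.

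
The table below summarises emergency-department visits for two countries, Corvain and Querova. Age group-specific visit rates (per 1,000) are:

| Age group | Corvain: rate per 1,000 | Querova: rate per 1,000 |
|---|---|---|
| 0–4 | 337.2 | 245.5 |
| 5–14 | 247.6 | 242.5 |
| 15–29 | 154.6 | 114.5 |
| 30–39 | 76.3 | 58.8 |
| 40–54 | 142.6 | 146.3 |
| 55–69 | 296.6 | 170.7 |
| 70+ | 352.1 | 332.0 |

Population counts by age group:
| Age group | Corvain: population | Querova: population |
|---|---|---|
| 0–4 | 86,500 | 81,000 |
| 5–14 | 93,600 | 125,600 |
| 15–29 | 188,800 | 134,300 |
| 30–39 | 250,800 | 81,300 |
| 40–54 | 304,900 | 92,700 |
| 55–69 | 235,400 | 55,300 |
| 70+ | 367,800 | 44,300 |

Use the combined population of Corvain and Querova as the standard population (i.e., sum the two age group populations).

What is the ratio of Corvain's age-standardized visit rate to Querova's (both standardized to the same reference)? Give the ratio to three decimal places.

1.199

Combined standard total = 2,142,300; weights = 0.0782, 0.1023, 0.1508, 0.1550, 0.1856, 0.1357, 0.1924.
Corvain: 0.0782×337.2 + 0.1023×247.6 + 0.1508×154.6 + 0.1550×76.3 + 0.1856×142.6 + 0.1357×296.6 + 0.1924×352.1 = 221.2880 per 1,000.
Querova: 0.0782×245.5 + 0.1023×242.5 + 0.1508×114.5 + 0.1550×58.8 + 0.1856×146.3 + 0.1357×170.7 + 0.1924×332.0 = 184.5718 per 1,000.
Ratio = 221.2880 ÷ 184.5718 = 1.19893.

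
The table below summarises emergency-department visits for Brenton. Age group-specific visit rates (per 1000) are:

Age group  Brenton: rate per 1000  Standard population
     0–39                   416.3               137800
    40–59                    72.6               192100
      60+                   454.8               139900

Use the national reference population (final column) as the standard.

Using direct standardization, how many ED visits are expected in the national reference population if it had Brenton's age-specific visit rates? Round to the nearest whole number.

134939

Expected ED visits = Σ (standard pop × age-specific rate ÷ 1000)
= 137800×416.3/1000 + 192100×72.6/1000 + 139900×454.8/1000
= 57366.14 + 13946.46 + 63626.52 = 134939.12.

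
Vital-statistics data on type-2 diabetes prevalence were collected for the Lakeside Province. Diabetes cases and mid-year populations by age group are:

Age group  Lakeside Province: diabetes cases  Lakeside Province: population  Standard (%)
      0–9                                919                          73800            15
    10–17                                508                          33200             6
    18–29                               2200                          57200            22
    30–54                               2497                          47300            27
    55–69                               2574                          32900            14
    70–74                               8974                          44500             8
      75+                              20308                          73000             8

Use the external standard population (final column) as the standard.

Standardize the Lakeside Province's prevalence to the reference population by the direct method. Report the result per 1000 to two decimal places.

Age-specific rates per 1000 for the Lakeside Province: 12.453, 15.301, 38.462, 52.791, 78.237, 201.663, 278.192.
Standard weights: 0.15, 0.06, 0.22, 0.27, 0.14, 0.08, 0.08.
Standardized rate: 0.1500×12.453 + 0.0600×15.301 + 0.2200×38.462 + 0.2700×52.791 + 0.1400×78.237 + 0.0800×201.663 + 0.0800×278.192 = 74.8426 per 1000.

74.84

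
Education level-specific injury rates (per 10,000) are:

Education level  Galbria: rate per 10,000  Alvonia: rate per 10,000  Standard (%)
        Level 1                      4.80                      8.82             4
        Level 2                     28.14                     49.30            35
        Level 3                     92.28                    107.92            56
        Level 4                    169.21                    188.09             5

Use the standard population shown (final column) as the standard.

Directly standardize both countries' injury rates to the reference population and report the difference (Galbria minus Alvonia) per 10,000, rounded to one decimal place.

Standard weights: 0.04, 0.35, 0.56, 0.05.
Galbria: 0.0400×4.80 + 0.3500×28.14 + 0.5600×92.28 + 0.0500×169.21 = 70.1783 per 10,000.
Alvonia: 0.0400×8.82 + 0.3500×49.30 + 0.5600×107.92 + 0.0500×188.09 = 87.4475 per 10,000.
Difference = 70.1783 − 87.4475 = -17.2692.

-17.3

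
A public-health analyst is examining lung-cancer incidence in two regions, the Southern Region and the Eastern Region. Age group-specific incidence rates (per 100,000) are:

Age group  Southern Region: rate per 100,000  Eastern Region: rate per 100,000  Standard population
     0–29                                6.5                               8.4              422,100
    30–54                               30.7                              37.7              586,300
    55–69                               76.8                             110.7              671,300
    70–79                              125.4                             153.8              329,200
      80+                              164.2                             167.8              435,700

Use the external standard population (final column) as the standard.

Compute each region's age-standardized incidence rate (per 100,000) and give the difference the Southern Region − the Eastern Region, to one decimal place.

-15.8

Standard total = 2,444,600; weights = 0.1727, 0.2398, 0.2746, 0.1347, 0.1782.
The Southern Region: 0.1727×6.5 + 0.2398×30.7 + 0.2746×76.8 + 0.1347×125.4 + 0.1782×164.2 = 75.7271 per 100,000.
The Eastern Region: 0.1727×8.4 + 0.2398×37.7 + 0.2746×110.7 + 0.1347×153.8 + 0.1782×167.8 = 91.5092 per 100,000.
Difference = 75.7271 − 91.5092 = -15.7821.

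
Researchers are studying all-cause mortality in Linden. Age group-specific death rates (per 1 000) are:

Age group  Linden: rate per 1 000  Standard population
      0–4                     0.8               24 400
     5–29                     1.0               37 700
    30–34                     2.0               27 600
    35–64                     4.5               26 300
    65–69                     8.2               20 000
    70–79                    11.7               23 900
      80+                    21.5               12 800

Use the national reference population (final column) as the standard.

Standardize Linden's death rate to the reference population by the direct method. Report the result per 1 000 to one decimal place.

5.5

Standard total = 172 700; weights = 0.1413, 0.2183, 0.1598, 0.1523, 0.1158, 0.1384, 0.0741.
Standardized rate: 0.1413×0.8 + 0.2183×1.0 + 0.1598×2.0 + 0.1523×4.5 + 0.1158×8.2 + 0.1384×11.7 + 0.0741×21.5 = 5.4986 per 1 000.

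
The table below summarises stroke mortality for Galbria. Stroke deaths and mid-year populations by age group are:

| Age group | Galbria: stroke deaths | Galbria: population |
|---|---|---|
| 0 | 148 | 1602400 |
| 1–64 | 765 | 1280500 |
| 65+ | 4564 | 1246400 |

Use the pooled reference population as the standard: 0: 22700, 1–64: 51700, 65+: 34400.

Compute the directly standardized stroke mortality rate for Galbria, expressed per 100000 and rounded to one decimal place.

Age-specific rates per 100000 for Galbria: 9.24, 59.74, 366.17.
Standard total = 108800; weights = 0.2086, 0.4752, 0.3162.
Standardized rate: 0.2086×9.24 + 0.4752×59.74 + 0.3162×366.17 = 146.0914 per 100000.

146.1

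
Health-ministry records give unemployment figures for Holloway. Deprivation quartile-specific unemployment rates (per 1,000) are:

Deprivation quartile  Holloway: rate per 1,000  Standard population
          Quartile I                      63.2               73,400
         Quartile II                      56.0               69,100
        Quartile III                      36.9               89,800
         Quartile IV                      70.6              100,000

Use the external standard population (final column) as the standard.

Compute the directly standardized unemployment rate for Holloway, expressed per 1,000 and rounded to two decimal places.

56.82

Standard total = 332,300; weights = 0.2209, 0.2079, 0.2702, 0.3009.
Standardized rate: 0.2209×63.2 + 0.2079×56.0 + 0.2702×36.9 + 0.3009×70.6 = 56.8224 per 1,000.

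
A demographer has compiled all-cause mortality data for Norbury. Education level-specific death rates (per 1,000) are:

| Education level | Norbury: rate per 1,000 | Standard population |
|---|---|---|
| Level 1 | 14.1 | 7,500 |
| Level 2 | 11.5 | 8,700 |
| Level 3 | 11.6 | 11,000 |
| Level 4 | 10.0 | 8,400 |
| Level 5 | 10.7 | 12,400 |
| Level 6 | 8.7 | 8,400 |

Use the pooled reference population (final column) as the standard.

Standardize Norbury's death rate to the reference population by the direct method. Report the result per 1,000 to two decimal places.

Standard total = 56,400; weights = 0.1330, 0.1543, 0.1950, 0.1489, 0.2199, 0.1489.
Standardized rate: 0.1330×14.1 + 0.1543×11.5 + 0.1950×11.6 + 0.1489×10.0 + 0.2199×10.7 + 0.1489×8.7 = 11.0489 per 1,000.

11.05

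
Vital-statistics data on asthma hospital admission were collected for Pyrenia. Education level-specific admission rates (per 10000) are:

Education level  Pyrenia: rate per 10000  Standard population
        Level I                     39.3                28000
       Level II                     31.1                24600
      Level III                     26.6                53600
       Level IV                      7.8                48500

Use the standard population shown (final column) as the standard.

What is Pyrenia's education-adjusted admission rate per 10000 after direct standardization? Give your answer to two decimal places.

23.72

Standard total = 154700; weights = 0.1810, 0.1590, 0.3465, 0.3135.
Standardized rate: 0.1810×39.3 + 0.1590×31.1 + 0.3465×26.6 + 0.3135×7.8 = 23.7202 per 10000.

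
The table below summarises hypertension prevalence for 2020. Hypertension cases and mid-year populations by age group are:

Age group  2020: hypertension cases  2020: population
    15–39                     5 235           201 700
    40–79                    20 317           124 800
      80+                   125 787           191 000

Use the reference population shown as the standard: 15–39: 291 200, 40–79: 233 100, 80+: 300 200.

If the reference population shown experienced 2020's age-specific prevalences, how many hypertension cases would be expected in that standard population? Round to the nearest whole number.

Age-specific rates per 1 000 for 2020: 25.954, 162.796, 658.571.
Expected hypertension cases = Σ (standard pop × age-specific rate ÷ 1 000)
= 291 200×25.954/1 000 + 233 100×162.796/1 000 + 300 200×658.571/1 000
= 7557.92 + 37947.86 + 197702.92 = 243208.69.

243209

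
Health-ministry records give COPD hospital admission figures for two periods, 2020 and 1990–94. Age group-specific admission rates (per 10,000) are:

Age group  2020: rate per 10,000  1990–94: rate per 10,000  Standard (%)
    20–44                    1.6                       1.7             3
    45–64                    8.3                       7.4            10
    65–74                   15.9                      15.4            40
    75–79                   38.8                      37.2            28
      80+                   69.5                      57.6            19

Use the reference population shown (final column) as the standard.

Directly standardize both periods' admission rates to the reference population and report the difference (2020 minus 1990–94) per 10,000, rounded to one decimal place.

3.0

Standard weights: 0.03, 0.10, 0.40, 0.28, 0.19.
2020: 0.0300×1.6 + 0.1000×8.3 + 0.4000×15.9 + 0.2800×38.8 + 0.1900×69.5 = 31.3070 per 10,000.
1990–94: 0.0300×1.7 + 0.1000×7.4 + 0.4000×15.4 + 0.2800×37.2 + 0.1900×57.6 = 28.3110 per 10,000.
Difference = 31.3070 − 28.3110 = 2.9960.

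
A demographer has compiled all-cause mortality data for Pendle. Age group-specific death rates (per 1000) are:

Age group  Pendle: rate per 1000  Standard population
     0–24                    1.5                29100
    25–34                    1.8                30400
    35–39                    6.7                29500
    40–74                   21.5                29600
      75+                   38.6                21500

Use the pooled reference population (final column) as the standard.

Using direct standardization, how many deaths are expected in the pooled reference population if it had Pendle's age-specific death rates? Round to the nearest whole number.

1762

Expected deaths = Σ (standard pop × age-specific rate ÷ 1000)
= 29100×1.5/1000 + 30400×1.8/1000 + 29500×6.7/1000 + 29600×21.5/1000 + 21500×38.6/1000
= 43.65 + 54.72 + 197.65 + 636.40 + 829.90 = 1762.32.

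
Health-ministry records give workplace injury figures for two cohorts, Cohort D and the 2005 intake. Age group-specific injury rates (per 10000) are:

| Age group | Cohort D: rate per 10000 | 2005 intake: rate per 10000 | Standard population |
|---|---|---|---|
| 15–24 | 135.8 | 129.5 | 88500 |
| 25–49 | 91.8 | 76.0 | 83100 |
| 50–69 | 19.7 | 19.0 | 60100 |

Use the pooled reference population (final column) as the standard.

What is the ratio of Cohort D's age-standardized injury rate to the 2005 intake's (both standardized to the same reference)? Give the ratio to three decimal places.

Standard total = 231700; weights = 0.3820, 0.3587, 0.2594.
Cohort D: 0.3820×135.8 + 0.3587×91.8 + 0.2594×19.7 = 89.9044 per 10000.
The 2005 intake: 0.3820×129.5 + 0.3587×76.0 + 0.2594×19.0 = 81.6498 per 10000.
Ratio = 89.9044 ÷ 81.6498 = 1.10110.

1.101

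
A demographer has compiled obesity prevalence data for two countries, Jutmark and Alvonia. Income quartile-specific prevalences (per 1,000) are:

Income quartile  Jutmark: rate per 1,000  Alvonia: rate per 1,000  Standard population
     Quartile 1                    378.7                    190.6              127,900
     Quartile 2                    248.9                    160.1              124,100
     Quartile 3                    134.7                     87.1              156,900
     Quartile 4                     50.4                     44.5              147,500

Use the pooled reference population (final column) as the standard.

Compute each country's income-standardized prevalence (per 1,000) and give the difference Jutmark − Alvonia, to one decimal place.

78.0

Standard total = 556,400; weights = 0.2299, 0.2230, 0.2820, 0.2651.
Jutmark: 0.2299×378.7 + 0.2230×248.9 + 0.2820×134.7 + 0.2651×50.4 = 193.9120 per 1,000.
Alvonia: 0.2299×190.6 + 0.2230×160.1 + 0.2820×87.1 + 0.2651×44.5 = 115.8805 per 1,000.
Difference = 193.9120 − 115.8805 = 78.0316.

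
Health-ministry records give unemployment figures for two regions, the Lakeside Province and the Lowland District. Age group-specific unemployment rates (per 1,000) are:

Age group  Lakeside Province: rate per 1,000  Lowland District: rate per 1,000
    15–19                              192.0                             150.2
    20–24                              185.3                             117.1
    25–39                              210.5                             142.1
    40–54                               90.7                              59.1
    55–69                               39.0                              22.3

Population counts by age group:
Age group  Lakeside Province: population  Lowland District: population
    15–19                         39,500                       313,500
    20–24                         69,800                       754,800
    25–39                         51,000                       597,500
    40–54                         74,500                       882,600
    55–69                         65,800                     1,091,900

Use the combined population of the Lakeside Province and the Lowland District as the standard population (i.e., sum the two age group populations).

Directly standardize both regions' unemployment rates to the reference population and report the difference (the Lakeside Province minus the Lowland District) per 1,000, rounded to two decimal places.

41.85

Combined standard total = 3,940,900; weights = 0.0896, 0.2092, 0.1646, 0.2429, 0.2938.
The Lakeside Province: 0.0896×192.0 + 0.2092×185.3 + 0.1646×210.5 + 0.2429×90.7 + 0.2938×39.0 = 124.0942 per 1,000.
The Lowland District: 0.0896×150.2 + 0.2092×117.1 + 0.1646×142.1 + 0.2429×59.1 + 0.2938×22.3 = 82.2438 per 1,000.
Difference = 124.0942 − 82.2438 = 41.8505.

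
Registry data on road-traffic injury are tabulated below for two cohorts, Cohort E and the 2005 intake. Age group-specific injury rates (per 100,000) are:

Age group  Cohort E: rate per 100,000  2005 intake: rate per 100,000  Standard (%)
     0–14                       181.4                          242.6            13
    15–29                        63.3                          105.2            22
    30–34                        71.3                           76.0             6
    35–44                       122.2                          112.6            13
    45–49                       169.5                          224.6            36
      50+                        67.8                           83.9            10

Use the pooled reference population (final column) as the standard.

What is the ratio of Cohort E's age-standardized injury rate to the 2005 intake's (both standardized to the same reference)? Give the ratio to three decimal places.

Standard weights: 0.13, 0.22, 0.06, 0.13, 0.36, 0.10.
Cohort E: 0.1300×181.4 + 0.2200×63.3 + 0.0600×71.3 + 0.1300×122.2 + 0.3600×169.5 + 0.1000×67.8 = 125.4720 per 100,000.
The 2005 intake: 0.1300×242.6 + 0.2200×105.2 + 0.0600×76.0 + 0.1300×112.6 + 0.3600×224.6 + 0.1000×83.9 = 163.1260 per 100,000.
Ratio = 125.4720 ÷ 163.1260 = 0.76917.

0.769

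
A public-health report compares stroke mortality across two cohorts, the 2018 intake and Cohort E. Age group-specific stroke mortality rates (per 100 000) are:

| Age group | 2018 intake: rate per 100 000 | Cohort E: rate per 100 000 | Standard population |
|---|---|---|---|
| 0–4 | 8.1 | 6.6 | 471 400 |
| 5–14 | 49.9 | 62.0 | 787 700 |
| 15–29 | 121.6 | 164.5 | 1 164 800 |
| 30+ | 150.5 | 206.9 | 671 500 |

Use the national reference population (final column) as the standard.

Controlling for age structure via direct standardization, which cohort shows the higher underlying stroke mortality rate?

Cohort E

Standard total = 3 095 400; weights = 0.1523, 0.2545, 0.3763, 0.2169.
The 2018 intake: 0.1523×8.1 + 0.2545×49.9 + 0.3763×121.6 + 0.2169×150.5 = 92.3386 per 100 000.
Cohort E: 0.1523×6.6 + 0.2545×62.0 + 0.3763×164.5 + 0.2169×206.9 = 123.5677 per 100 000.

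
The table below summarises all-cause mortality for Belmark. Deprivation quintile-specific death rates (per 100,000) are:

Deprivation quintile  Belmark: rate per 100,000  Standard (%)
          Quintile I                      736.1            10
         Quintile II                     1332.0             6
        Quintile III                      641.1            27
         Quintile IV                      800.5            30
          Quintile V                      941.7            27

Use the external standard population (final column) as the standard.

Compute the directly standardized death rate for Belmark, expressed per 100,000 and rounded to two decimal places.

821.04

Standard weights: 0.10, 0.06, 0.27, 0.30, 0.27.
Standardized rate: 0.1000×736.1 + 0.0600×1332.0 + 0.2700×641.1 + 0.3000×800.5 + 0.2700×941.7 = 821.0360 per 100,000.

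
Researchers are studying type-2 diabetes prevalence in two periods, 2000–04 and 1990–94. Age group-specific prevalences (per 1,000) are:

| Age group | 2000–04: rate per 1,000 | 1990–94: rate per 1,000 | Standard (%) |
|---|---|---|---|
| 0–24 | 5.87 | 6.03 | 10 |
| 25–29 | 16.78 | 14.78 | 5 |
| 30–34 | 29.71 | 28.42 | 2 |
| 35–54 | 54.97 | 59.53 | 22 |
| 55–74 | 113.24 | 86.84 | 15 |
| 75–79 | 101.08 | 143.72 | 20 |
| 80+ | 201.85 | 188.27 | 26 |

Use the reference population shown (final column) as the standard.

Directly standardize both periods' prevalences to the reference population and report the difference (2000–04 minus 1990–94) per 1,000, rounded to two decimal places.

-1.93

Standard weights: 0.10, 0.05, 0.02, 0.22, 0.15, 0.20, 0.26.
2000–04: 0.1000×5.87 + 0.0500×16.78 + 0.0200×29.71 + 0.2200×54.97 + 0.1500×113.24 + 0.2000×101.08 + 0.2600×201.85 = 103.7966 per 1,000.
1990–94: 0.1000×6.03 + 0.0500×14.78 + 0.0200×28.42 + 0.2200×59.53 + 0.1500×86.84 + 0.2000×143.72 + 0.2600×188.27 = 105.7272 per 1,000.
Difference = 103.7966 − 105.7272 = -1.9306.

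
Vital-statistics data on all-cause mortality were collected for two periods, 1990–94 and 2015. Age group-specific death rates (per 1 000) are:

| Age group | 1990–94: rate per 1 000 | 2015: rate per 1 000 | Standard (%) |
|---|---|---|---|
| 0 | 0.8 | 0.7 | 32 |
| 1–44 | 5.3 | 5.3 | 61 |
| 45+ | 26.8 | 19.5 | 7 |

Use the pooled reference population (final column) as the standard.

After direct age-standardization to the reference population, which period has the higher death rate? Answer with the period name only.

1990–94

Standard weights: 0.32, 0.61, 0.07.
1990–94: 0.3200×0.8 + 0.6100×5.3 + 0.0700×26.8 = 5.3650 per 1 000.
2015: 0.3200×0.7 + 0.6100×5.3 + 0.0700×19.5 = 4.8220 per 1 000.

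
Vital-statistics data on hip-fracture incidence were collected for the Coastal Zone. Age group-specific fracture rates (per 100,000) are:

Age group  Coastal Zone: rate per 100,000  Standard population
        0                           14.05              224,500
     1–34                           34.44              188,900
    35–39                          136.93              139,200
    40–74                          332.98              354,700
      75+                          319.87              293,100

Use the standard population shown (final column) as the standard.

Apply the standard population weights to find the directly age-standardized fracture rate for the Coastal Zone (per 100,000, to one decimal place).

Standard total = 1,200,400; weights = 0.1870, 0.1574, 0.1160, 0.2955, 0.2442.
Standardized rate: 0.1870×14.05 + 0.1574×34.44 + 0.1160×136.93 + 0.2955×332.98 + 0.2442×319.87 = 200.4186 per 100,000.

200.4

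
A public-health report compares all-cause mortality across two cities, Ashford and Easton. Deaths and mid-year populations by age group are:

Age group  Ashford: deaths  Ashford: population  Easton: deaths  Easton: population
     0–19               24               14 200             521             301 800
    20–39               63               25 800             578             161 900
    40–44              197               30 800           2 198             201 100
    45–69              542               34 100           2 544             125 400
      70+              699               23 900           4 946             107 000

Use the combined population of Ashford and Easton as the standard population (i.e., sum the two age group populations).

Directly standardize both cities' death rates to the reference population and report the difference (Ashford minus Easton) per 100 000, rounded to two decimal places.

-409.12

Age-specific rates per 100 000 for Ashford: 169.01, 244.19, 639.61, 1589.44, 2924.69.
For Easton: 172.63, 357.01, 1092.99, 2028.71, 4622.43.
Combined standard total = 1 026 000; weights = 0.3080, 0.1829, 0.2260, 0.1555, 0.1276.
Ashford: 0.3080×169.01 + 0.1829×244.19 + 0.2260×639.61 + 0.1555×1589.44 + 0.1276×2924.69 = 861.5257 per 100 000.
Easton: 0.3080×172.63 + 0.1829×357.01 + 0.2260×1092.99 + 0.1555×2028.71 + 0.1276×4622.43 = 1270.6445 per 100 000.
Difference = 861.5257 − 1270.6445 = -409.1188.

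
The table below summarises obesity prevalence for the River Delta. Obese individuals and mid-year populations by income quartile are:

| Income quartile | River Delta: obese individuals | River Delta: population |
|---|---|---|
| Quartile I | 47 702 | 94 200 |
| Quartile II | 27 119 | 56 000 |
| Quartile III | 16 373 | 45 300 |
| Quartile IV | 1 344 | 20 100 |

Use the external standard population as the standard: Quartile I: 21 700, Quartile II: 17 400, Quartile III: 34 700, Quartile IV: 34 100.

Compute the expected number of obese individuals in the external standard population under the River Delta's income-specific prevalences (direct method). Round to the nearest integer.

34237

Income-specific rates per 1 000 for the River Delta: 506.391, 484.268, 361.435, 66.866.
Expected obese individuals = Σ (standard pop × income-specific rate ÷ 1 000)
= 21 700×506.391/1 000 + 17 400×484.268/1 000 + 34 700×361.435/1 000 + 34 100×66.866/1 000
= 10988.68 + 8426.26 + 12541.79 + 2280.12 = 34236.85.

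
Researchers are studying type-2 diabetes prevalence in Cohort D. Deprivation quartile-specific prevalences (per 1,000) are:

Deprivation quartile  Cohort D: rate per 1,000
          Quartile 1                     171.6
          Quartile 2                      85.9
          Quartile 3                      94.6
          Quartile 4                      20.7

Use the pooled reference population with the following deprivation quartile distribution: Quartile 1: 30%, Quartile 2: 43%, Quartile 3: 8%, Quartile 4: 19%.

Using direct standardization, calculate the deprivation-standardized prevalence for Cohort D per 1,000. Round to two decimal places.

Standard weights: 0.30, 0.43, 0.08, 0.19.
Standardized rate: 0.3000×171.6 + 0.4300×85.9 + 0.0800×94.6 + 0.1900×20.7 = 99.9180 per 1,000.

99.92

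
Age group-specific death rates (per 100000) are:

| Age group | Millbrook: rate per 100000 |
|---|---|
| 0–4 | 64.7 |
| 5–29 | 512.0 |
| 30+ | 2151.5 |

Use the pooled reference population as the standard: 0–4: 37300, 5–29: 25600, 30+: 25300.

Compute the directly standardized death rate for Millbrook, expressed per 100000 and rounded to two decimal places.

Standard total = 88200; weights = 0.4229, 0.2902, 0.2868.
Standardized rate: 0.4229×64.7 + 0.2902×512.0 + 0.2868×2151.5 = 793.1231 per 100000.

793.12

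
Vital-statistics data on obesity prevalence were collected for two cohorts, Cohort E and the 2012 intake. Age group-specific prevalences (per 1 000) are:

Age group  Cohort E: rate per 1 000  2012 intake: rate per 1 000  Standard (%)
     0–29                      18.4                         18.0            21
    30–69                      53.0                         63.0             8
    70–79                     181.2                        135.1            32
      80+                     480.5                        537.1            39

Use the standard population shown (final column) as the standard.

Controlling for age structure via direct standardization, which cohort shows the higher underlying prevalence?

2012 intake

Standard weights: 0.21, 0.08, 0.32, 0.39.
Cohort E: 0.2100×18.4 + 0.0800×53.0 + 0.3200×181.2 + 0.3900×480.5 = 253.4830 per 1 000.
The 2012 intake: 0.2100×18.0 + 0.0800×63.0 + 0.3200×135.1 + 0.3900×537.1 = 261.5210 per 1 000.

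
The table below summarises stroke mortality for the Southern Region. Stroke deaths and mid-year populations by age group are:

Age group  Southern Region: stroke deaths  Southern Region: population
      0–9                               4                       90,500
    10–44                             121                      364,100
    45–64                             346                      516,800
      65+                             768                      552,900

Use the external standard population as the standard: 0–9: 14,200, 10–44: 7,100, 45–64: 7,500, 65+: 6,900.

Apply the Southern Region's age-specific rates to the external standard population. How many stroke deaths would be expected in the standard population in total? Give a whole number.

Age-specific rates per 100,000 for the Southern Region: 4.42, 33.23, 66.95, 138.90.
Expected stroke deaths = Σ (standard pop × age-specific rate ÷ 100,000)
= 14,200×4.42/100,000 + 7,100×33.23/100,000 + 7,500×66.95/100,000 + 6,900×138.90/100,000
= 0.63 + 2.36 + 5.02 + 9.58 = 17.59.

18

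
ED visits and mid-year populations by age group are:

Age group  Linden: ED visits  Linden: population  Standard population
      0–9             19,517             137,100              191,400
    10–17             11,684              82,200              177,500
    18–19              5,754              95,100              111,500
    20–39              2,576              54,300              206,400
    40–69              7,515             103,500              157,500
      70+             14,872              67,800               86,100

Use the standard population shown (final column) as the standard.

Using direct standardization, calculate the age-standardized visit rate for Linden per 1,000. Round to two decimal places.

Age-specific rates per 1,000 for Linden: 142.356, 142.141, 60.505, 47.440, 72.609, 219.351.
Standard total = 930,400; weights = 0.2057, 0.1908, 0.1198, 0.2218, 0.1693, 0.0925.
Standardized rate: 0.2057×142.356 + 0.1908×142.141 + 0.1198×60.505 + 0.2218×47.440 + 0.1693×72.609 + 0.0925×219.351 = 106.7679 per 1,000.

106.77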